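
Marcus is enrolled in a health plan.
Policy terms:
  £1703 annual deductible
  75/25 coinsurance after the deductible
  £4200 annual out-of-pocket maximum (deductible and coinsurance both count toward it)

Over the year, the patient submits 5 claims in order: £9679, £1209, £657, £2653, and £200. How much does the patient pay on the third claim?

£164.25

#1 (£9679): £1703 finishes the deductible; £7976 goes to coinsurance; patient's 25% is £1994. Cost to patient: £3697. OOP to date £3697.
#2 (£1209): deductible met; 25% of £1209 = £302.25. Cost to patient: £302.25. OOP to date £3999.25.
#3 (£657): 25% coinsurance on £657 = £164.25. Patient pays £164.25; OOP now £4163.50.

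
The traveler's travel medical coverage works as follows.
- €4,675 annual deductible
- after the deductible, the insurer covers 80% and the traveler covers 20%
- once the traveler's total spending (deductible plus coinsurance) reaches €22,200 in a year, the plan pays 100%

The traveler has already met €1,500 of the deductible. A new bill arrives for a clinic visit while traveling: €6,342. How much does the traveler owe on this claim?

Deductible still to meet: €4,675 − €1,500 = €3,175.
After the €3,175 deductible portion, €6,342 − €3,175 = €3,167 is subject to coinsurance.
Traveler's 20% share of €3,167 is €633.40.
That puts the traveler's cost at €3,175 + €633.40 = €3,808.40 before any cap.
Year-to-date out-of-pocket becomes €1,500 + €3,808.40 = €5,308.40, still under the €22,200 maximum, so no cap applies.

€3,808.40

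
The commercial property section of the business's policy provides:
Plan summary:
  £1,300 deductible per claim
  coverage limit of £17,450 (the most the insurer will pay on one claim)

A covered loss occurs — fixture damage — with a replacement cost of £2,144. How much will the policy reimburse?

After the deductible, £2,144 − £1,300 = £844 remains.
That's under the £17,450 cap, so the insurer reimburses the full £844.

£844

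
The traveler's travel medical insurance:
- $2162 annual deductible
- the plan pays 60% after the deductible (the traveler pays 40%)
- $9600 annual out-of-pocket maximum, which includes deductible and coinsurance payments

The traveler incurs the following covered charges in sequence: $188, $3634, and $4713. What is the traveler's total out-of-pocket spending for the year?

$4711.20

Claim 1 — $188: all of it applies to the deductible. Traveler pays $188; OOP now $188.
Claim 2 — $3634: $1974 to deductible, leaving $1660; coinsurance $1660 × 40% = $664. Cost to traveler: $2638. OOP to date $2826.
Claim 3 — $4713: deductible already satisfied, so traveler's share is 40% × $4713 = $1885.20. Traveler owes $1885.20 (running OOP $4711.20).
Summing the traveler's payments: $188 + $2638 + $1885.20 = $4711.20.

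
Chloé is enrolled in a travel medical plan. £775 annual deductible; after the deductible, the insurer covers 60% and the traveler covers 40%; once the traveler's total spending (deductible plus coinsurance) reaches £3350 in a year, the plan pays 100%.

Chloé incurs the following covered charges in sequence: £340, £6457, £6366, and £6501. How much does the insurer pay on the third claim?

£6199.80

Claim 1 — £340: entire amount goes to the deductible. Traveler pays £340; OOP now £340. Plan pays £340 − £340 = £0.
Claim 2 — £6457: £435 to deductible, leaving £6022; 40% of £6022 = £2408.80. Traveler owes £2843.80 (running OOP £3183.80). Plan pays £6457 − £2843.80 = £3613.20.
Claim 3 — £6366: deductible already satisfied, so traveler's share is 40% × £6366 = £2546.40. OOP would hit £5730.20 > £3350, so the cap limits the traveler to £3350 − £3183.80 = £166.20. Insurer: £6366 − £166.20 = £6199.80.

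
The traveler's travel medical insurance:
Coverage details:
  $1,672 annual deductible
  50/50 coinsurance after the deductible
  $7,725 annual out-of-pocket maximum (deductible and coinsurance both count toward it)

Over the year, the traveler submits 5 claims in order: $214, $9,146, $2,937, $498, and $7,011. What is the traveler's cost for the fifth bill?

#1 ($214): all of it applies to the deductible. Traveler pays $214; OOP now $214.
#2 ($9,146): $1,458 finishes the deductible; $7,688 goes to coinsurance; 50% of $7,688 = $3,844. Traveler owes $5,302 (running OOP $5,516).
#3 ($2,937): deductible met; 50% of $2,937 = $1,468.50. Cost to traveler: $1,468.50. OOP to date $6,984.50.
#4 ($498): 50% coinsurance on $498 = $249. Traveler pays $249; OOP now $7,233.50.
#5 ($7,011): 50% coinsurance on $7,011 = $3,505.50. OOP would hit $10,739 > $7,725, so the cap limits the traveler to $7,725 − $7,233.50 = $491.50.

$491.50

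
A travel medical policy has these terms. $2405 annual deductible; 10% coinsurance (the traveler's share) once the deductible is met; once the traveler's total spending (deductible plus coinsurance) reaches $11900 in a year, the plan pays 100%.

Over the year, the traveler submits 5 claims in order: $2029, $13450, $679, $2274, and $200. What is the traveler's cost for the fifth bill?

Claim 1 — $2029: entire amount goes to the deductible. Traveler owes $2029 (running OOP $2029).
Claim 2 — $13450: $376 to deductible, leaving $13074; 10% of $13074 = $1307.40. Traveler owes $1683.40 (running OOP $3712.40).
Claim 3 — $679: 10% coinsurance on $679 = $67.90. Traveler owes $67.90 (running OOP $3780.30).
Claim 4 — $2274: deductible met; 10% of $2274 = $227.40. Traveler pays $227.40; OOP now $4007.70.
Claim 5 — $200: 10% coinsurance on $200 = $20. Traveler pays $20; OOP now $4027.70.

$20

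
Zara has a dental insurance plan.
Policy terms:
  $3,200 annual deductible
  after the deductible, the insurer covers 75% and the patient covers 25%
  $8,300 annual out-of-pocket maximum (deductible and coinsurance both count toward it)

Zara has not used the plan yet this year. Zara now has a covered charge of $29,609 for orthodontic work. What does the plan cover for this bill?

$21,309

Nothing has been paid toward the $3,200 deductible, so the first $3,200 of this charge is applied there.
That leaves $29,609 − $3,200 = $26,409 for coinsurance.
25% of $26,409 = $6,602.25 falls to the patient.
That puts the patient's cost at $3,200 + $6,602.25 = $9,802.25 before any cap.
Adding $9,802.25 to the $0 already spent would give $9,802.25, which exceeds the $8,300 cap; the patient pays just $8,300 − $0 = $8,300.
The insurer covers the remainder: $29,609 − $8,300 = $21,309.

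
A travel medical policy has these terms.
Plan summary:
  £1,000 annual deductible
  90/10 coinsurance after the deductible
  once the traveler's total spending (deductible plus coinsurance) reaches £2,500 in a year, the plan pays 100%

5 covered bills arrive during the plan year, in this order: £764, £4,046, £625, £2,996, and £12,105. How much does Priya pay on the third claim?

£62.50

Claim 1 — £764: entire amount goes to the deductible. Traveler owes £764 (running OOP £764).
Claim 2 — £4,046: £236 to deductible, leaving £3,810; coinsurance £3,810 × 10% = £381. Cost to traveler: £617. OOP to date £1,381.
Claim 3 — £625: 10% coinsurance on £625 = £62.50. Traveler owes £62.50 (running OOP £1,443.50).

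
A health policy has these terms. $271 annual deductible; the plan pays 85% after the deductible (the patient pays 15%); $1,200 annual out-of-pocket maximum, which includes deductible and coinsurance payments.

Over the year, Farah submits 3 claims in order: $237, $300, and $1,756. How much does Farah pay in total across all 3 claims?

$574.30

Claim 1 ($237): fully absorbed by the deductible. Patient owes $237 (running OOP $237).
Claim 2 ($300): deductible takes $34, $266 remains; 15% of $266 = $39.90. Patient pays $73.90; OOP now $310.90.
Claim 3 ($1,756): 15% coinsurance on $1,756 = $263.40. Patient pays $263.40; OOP now $574.30.
Total paid by the patient: $237 + $73.90 + $263.40 = $574.30.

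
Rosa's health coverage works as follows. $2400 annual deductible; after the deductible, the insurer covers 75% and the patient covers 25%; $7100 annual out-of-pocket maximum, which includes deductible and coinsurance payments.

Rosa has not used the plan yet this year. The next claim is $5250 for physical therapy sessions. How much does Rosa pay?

Nothing has been paid toward the $2400 deductible, so the first $2400 of this charge is applied there.
After the $2400 deductible portion, $5250 − $2400 = $2850 is subject to coinsurance.
Coinsurance: $2850 × 25% = $712.50.
Patient responsibility before any cap: $2400 + $712.50 = $3112.50.
Year-to-date out-of-pocket becomes $0 + $3112.50 = $3112.50, still under the $7100 maximum, so no cap applies.

$3112.50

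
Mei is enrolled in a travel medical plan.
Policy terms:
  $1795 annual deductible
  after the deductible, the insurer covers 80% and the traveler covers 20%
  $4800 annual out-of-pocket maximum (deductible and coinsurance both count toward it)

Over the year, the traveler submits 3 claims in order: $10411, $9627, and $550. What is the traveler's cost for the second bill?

Bill 1, $10411: $1795 finishes the deductible; $8616 goes to coinsurance; 20% of $8616 = $1723.20. Traveler owes $3518.20 (running OOP $3518.20).
Bill 2, $9627: deductible met; 20% of $9627 = $1925.40. That would push OOP to $5443.60, over the $4800 cap, so traveler pays $4800 − $3518.20 = $1281.80.

$1281.80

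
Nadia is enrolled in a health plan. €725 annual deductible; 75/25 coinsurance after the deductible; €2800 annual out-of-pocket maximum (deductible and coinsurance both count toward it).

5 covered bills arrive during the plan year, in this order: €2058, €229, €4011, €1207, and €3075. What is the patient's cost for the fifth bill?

€380

Claim 1 (€2058): €725 to deductible, leaving €1333; patient's 25% is €333.25. Patient owes €1058.25 (running OOP €1058.25).
Claim 2 (€229): 25% coinsurance on €229 = €57.25. Cost to patient: €57.25. OOP to date €1115.50.
Claim 3 (€4011): deductible met; 25% of €4011 = €1002.75. Cost to patient: €1002.75. OOP to date €2118.25.
Claim 4 (€1207): 25% coinsurance on €1207 = €301.75. Cost to patient: €301.75. OOP to date €2420.
Claim 5 (€3075): 25% coinsurance on €3075 = €768.75. Adding that to €2420 gives €3188.75, past the €2800 cap; patient pays only €2800 − €2420 = €380.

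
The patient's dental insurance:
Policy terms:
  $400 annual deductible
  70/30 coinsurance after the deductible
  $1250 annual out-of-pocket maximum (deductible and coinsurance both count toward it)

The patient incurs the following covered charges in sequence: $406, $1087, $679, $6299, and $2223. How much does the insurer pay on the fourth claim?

Claim 1 — $406: $400 to deductible, leaving $6; patient's 30% is $1.80. Patient owes $401.80 (running OOP $401.80). Plan pays $406 − $401.80 = $4.20.
Claim 2 — $1087: 30% coinsurance on $1087 = $326.10. Patient pays $326.10; OOP now $727.90. Plan pays $1087 − $326.10 = $760.90.
Claim 3 — $679: deductible met; 30% of $679 = $203.70. Patient pays $203.70; OOP now $931.60. Plan pays $679 − $203.70 = $475.30.
Claim 4 — $6299: deductible met; 30% of $6299 = $1889.70. Adding that to $931.60 gives $2821.30, past the $1250 cap; patient pays only $1250 − $931.60 = $318.40. Insurer: $6299 − $318.40 = $5980.60.

$5980.60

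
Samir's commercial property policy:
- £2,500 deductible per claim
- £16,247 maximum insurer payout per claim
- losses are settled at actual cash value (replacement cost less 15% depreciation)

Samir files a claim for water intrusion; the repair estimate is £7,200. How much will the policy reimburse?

Actual cash value after 15% depreciation: £7,200 × 85% = £6,120.
After the deductible, £6,120 − £2,500 = £3,620 remains.
£3,620 is within the £16,247 limit, so the insurer pays £3,620.

£3,620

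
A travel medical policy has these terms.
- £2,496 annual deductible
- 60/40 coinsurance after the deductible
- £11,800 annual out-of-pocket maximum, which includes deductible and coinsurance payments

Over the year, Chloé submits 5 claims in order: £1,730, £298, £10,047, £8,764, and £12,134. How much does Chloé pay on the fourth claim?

£3,505.60

Claim 1 (£1,730): all of it applies to the deductible. Traveler owes £1,730 (running OOP £1,730).
Claim 2 (£298): fully absorbed by the deductible. Traveler pays £298; OOP now £2,028.
Claim 3 (£10,047): £468 to deductible, leaving £9,579; coinsurance £9,579 × 40% = £3,831.60. Traveler owes £4,299.60 (running OOP £6,327.60).
Claim 4 (£8,764): deductible met; 40% of £8,764 = £3,505.60. Traveler pays £3,505.60; OOP now £9,833.20.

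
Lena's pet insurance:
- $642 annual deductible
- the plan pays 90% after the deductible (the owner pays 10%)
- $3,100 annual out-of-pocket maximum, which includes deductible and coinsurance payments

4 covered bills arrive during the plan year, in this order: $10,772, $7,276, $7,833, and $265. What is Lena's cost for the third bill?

$717.40

#1 ($10,772): $642 to deductible, leaving $10,130; coinsurance $10,130 × 10% = $1,013. Cost to owner: $1,655. OOP to date $1,655.
#2 ($7,276): deductible already satisfied, so owner's share is 10% × $7,276 = $727.60. Owner owes $727.60 (running OOP $2,382.60).
#3 ($7,833): 10% coinsurance on $7,833 = $783.30. Adding that to $2,382.60 gives $3,165.90, past the $3,100 cap; owner pays only $3,100 − $2,382.60 = $717.40.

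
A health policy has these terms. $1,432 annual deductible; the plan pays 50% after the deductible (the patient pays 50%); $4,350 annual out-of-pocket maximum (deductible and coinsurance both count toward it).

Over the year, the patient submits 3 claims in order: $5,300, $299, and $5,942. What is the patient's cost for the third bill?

#1 ($5,300): deductible takes $1,432, $3,868 remains; coinsurance $3,868 × 50% = $1,934. Patient owes $3,366 (running OOP $3,366).
#2 ($299): deductible met; 50% of $299 = $149.50. Patient owes $149.50 (running OOP $3,515.50).
#3 ($5,942): 50% coinsurance on $5,942 = $2,971. OOP would hit $6,486.50 > $4,350, so the cap limits the patient to $4,350 − $3,515.50 = $834.50.

$834.50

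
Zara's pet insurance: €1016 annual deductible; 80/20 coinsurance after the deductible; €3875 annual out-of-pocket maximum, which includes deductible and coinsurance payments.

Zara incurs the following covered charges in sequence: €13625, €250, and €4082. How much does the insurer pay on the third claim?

€3794.80

Claim 1 (€13625): €1016 to deductible, leaving €12609; 20% of €12609 = €2521.80. Owner pays €3537.80; OOP now €3537.80. Insurer: €13625 − €3537.80 = €10087.20.
Claim 2 (€250): deductible met; 20% of €250 = €50. Owner owes €50 (running OOP €3587.80). Insurer: €250 − €50 = €200.
Claim 3 (€4082): deductible already satisfied, so owner's share is 20% × €4082 = €816.40. Adding that to €3587.80 gives €4404.20, past the €3875 cap; owner pays only €3875 − €3587.80 = €287.20. Plan pays €4082 − €287.20 = €3794.80.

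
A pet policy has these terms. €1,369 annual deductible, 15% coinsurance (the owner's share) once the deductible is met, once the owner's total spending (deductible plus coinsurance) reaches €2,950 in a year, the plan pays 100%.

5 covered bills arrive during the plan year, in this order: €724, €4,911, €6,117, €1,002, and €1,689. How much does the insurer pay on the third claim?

€5,199.45

Bill 1, €724: fully absorbed by the deductible. Owner owes €724 (running OOP €724). Plan pays €724 − €724 = €0.
Bill 2, €4,911: €645 to deductible, leaving €4,266; coinsurance €4,266 × 15% = €639.90. Owner owes €1,284.90 (running OOP €2,008.90). Plan pays €4,911 − €1,284.90 = €3,626.10.
Bill 3, €6,117: 15% coinsurance on €6,117 = €917.55. Owner pays €917.55; OOP now €2,926.45. Insurer: €6,117 − €917.55 = €5,199.45.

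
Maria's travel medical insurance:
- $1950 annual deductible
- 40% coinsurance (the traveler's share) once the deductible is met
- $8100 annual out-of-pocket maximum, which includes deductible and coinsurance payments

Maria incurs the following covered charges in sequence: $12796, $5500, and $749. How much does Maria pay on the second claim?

Claim 1 — $12796: deductible takes $1950, $10846 remains; traveler's 40% is $4338.40. Traveler pays $6288.40; OOP now $6288.40.
Claim 2 — $5500: deductible met; 40% of $5500 = $2200. Adding that to $6288.40 gives $8488.40, past the $8100 cap; traveler pays only $8100 − $6288.40 = $1811.60.

$1811.60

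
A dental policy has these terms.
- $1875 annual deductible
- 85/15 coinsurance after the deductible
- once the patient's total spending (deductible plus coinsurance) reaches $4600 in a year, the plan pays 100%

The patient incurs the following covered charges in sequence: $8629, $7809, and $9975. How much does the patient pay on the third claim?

Claim 1 — $8629: $1875 finishes the deductible; $6754 goes to coinsurance; coinsurance $6754 × 15% = $1013.10. Patient pays $2888.10; OOP now $2888.10.
Claim 2 — $7809: 15% coinsurance on $7809 = $1171.35. Cost to patient: $1171.35. OOP to date $4059.45.
Claim 3 — $9975: 15% coinsurance on $9975 = $1496.25. Adding that to $4059.45 gives $5555.70, past the $4600 cap; patient pays only $4600 − $4059.45 = $540.55.

$540.55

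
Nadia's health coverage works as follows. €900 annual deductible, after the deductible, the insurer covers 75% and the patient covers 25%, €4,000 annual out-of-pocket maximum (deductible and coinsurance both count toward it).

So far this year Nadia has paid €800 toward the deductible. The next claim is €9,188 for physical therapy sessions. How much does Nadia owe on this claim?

Remaining deductible: €900 − €800 = €100.
That leaves €9,188 − €100 = €9,088 for coinsurance.
25% of €9,088 = €2,272 falls to the patient.
So the patient owes €100 + €2,272 = €2,372 before any cap.
Cumulative spending €800 + €2,372 = €3,172 stays under the €4,000 maximum.

€2,372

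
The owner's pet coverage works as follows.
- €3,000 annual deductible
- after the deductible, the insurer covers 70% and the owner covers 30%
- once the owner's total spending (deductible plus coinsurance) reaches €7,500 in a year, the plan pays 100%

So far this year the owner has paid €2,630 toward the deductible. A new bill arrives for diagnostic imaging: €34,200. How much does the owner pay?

Remaining deductible: €3,000 − €2,630 = €370.
That leaves €34,200 − €370 = €33,830 for coinsurance.
Owner's 30% share of €33,830 is €10,149.
So the owner owes €370 + €10,149 = €10,519 before any cap.
Adding €10,519 to the €2,630 already spent would give €13,149, which exceeds the €7,500 cap; the owner pays just €7,500 − €2,630 = €4,870.

€4,870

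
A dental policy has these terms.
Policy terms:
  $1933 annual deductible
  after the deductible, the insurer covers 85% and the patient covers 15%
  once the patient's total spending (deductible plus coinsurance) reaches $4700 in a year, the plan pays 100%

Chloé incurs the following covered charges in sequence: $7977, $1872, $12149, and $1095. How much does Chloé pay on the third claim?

$1579.60

Bill 1, $7977: $1933 finishes the deductible; $6044 goes to coinsurance; coinsurance $6044 × 15% = $906.60. Patient pays $2839.60; OOP now $2839.60.
Bill 2, $1872: 15% coinsurance on $1872 = $280.80. Patient owes $280.80 (running OOP $3120.40).
Bill 3, $12149: 15% coinsurance on $12149 = $1822.35. Adding that to $3120.40 gives $4942.75, past the $4700 cap; patient pays only $4700 − $3120.40 = $1579.60.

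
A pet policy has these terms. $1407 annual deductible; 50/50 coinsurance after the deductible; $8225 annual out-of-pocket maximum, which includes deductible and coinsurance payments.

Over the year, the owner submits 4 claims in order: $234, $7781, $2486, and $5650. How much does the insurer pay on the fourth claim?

Bill 1, $234: fully absorbed by the deductible. Owner pays $234; OOP now $234. Insurer: $234 − $234 = $0.
Bill 2, $7781: $1173 finishes the deductible; $6608 goes to coinsurance; coinsurance $6608 × 50% = $3304. Owner pays $4477; OOP now $4711. Insurer: $7781 − $4477 = $3304.
Bill 3, $2486: deductible met; 50% of $2486 = $1243. Owner owes $1243 (running OOP $5954). Insurer: $2486 − $1243 = $1243.
Bill 4, $5650: deductible met; 50% of $5650 = $2825. OOP would hit $8779 > $8225, so the cap limits the owner to $8225 − $5954 = $2271. Plan pays $5650 − $2271 = $3379.

$3379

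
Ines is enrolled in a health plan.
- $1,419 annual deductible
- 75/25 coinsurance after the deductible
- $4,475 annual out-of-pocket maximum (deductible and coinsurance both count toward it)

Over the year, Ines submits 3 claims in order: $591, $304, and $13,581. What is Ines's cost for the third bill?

Bill 1, $591: entire amount goes to the deductible. Patient owes $591 (running OOP $591).
Bill 2, $304: entire amount goes to the deductible. Patient pays $304; OOP now $895.
Bill 3, $13,581: $524 to deductible, leaving $13,057; 25% of $13,057 = $3,264.25. Together that's $524 + $3,264.25 = $3,788.25. OOP would hit $4,683.25 > $4,475, so the cap limits the patient to $4,475 − $895 = $3,580.

$3,580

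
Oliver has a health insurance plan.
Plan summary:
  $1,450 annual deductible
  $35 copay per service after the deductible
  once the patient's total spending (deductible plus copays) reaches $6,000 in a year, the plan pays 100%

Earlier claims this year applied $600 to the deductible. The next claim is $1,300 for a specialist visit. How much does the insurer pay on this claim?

Deductible still to meet: $1,450 − $600 = $850.
That leaves $1,300 − $850 = $450 for the copay.
Copay on this service: $35.
Patient responsibility before any cap: $850 + $35 = $885.
Total out-of-pocket so far would be $600 + $885 = $1,485, below the $6,000 cap — no reduction.
The plan picks up $1,300 − $885 = $415.

$415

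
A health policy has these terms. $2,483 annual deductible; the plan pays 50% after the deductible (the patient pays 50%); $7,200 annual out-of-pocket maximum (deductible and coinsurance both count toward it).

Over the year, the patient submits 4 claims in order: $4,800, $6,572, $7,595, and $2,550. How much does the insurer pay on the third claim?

Claim 1 ($4,800): $2,483 to deductible, leaving $2,317; 50% of $2,317 = $1,158.50. Patient owes $3,641.50 (running OOP $3,641.50). Plan pays $4,800 − $3,641.50 = $1,158.50.
Claim 2 ($6,572): 50% coinsurance on $6,572 = $3,286. Patient pays $3,286; OOP now $6,927.50. Insurer: $6,572 − $3,286 = $3,286.
Claim 3 ($7,595): deductible already satisfied, so patient's share is 50% × $7,595 = $3,797.50. That would push OOP to $10,725, over the $7,200 cap, so patient pays $7,200 − $6,927.50 = $272.50. Plan pays $7,595 − $272.50 = $7,322.50.

$7,322.50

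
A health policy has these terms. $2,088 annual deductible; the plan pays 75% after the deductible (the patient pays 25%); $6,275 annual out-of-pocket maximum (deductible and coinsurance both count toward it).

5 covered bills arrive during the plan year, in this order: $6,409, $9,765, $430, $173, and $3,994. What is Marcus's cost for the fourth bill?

$43.25

Bill 1, $6,409: $2,088 to deductible, leaving $4,321; 25% of $4,321 = $1,080.25. Patient owes $3,168.25 (running OOP $3,168.25).
Bill 2, $9,765: deductible met; 25% of $9,765 = $2,441.25. Cost to patient: $2,441.25. OOP to date $5,609.50.
Bill 3, $430: 25% coinsurance on $430 = $107.50. Patient owes $107.50 (running OOP $5,717).
Bill 4, $173: deductible already satisfied, so patient's share is 25% × $173 = $43.25. Patient pays $43.25; OOP now $5,760.25.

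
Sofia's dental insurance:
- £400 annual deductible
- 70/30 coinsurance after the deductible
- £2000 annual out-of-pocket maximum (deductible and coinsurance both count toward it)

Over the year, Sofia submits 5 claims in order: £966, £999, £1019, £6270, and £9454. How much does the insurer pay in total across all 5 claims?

£16708

Claim 1 (£966): £400 finishes the deductible; £566 goes to coinsurance; patient's 30% is £169.80. Patient pays £569.80; OOP now £569.80. Plan pays £966 − £569.80 = £396.20.
Claim 2 (£999): 30% coinsurance on £999 = £299.70. Cost to patient: £299.70. OOP to date £869.50. Plan pays £999 − £299.70 = £699.30.
Claim 3 (£1019): deductible met; 30% of £1019 = £305.70. Patient owes £305.70 (running OOP £1175.20). Plan pays £1019 − £305.70 = £713.30.
Claim 4 (£6270): deductible already satisfied, so patient's share is 30% × £6270 = £1881. OOP would hit £3056.20 > £2000, so the cap limits the patient to £2000 − £1175.20 = £824.80. Insurer: £6270 − £824.80 = £5445.20.
Claim 5 (£9454): 30% coinsurance on £9454 = £2836.20. Adding that to £2000 gives £4836.20, past the £2000 cap; patient pays only £2000 − £2000 = £0. Plan pays £9454 − £0 = £9454.
Insurer total = bills − patient's total = £18708 − £2000 = £16708.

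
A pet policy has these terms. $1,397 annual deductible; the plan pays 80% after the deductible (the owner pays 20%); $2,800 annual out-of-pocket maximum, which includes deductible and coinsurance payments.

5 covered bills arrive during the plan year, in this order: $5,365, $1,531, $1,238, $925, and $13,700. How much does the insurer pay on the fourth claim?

$869.40

Claim 1 — $5,365: $1,397 finishes the deductible; $3,968 goes to coinsurance; owner's 20% is $793.60. Cost to owner: $2,190.60. OOP to date $2,190.60. Insurer: $5,365 − $2,190.60 = $3,174.40.
Claim 2 — $1,531: deductible already satisfied, so owner's share is 20% × $1,531 = $306.20. Owner pays $306.20; OOP now $2,496.80. Insurer: $1,531 − $306.20 = $1,224.80.
Claim 3 — $1,238: deductible already satisfied, so owner's share is 20% × $1,238 = $247.60. Owner pays $247.60; OOP now $2,744.40. Insurer: $1,238 − $247.60 = $990.40.
Claim 4 — $925: deductible met; 20% of $925 = $185. That would push OOP to $2,929.40, over the $2,800 cap, so owner pays $2,800 − $2,744.40 = $55.60. Plan pays $925 − $55.60 = $869.40.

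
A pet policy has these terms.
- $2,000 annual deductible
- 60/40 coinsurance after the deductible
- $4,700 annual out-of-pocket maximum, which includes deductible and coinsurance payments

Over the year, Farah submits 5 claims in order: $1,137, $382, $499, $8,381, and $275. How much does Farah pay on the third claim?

$488.20

Claim 1 — $1,137: fully absorbed by the deductible. Cost to owner: $1,137. OOP to date $1,137.
Claim 2 — $382: all of it applies to the deductible. Cost to owner: $382. OOP to date $1,519.
Claim 3 — $499: deductible takes $481, $18 remains; coinsurance $18 × 40% = $7.20. Owner pays $488.20; OOP now $2,007.20.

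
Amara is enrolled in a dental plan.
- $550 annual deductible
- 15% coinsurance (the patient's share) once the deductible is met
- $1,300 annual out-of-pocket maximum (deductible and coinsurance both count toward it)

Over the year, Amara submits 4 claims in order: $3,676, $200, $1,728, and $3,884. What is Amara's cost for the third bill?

#1 ($3,676): $550 finishes the deductible; $3,126 goes to coinsurance; 15% of $3,126 = $468.90. Patient owes $1,018.90 (running OOP $1,018.90).
#2 ($200): deductible met; 15% of $200 = $30. Patient owes $30 (running OOP $1,048.90).
#3 ($1,728): deductible met; 15% of $1,728 = $259.20. That would push OOP to $1,308.10, over the $1,300 cap, so patient pays $1,300 − $1,048.90 = $251.10.

$251.10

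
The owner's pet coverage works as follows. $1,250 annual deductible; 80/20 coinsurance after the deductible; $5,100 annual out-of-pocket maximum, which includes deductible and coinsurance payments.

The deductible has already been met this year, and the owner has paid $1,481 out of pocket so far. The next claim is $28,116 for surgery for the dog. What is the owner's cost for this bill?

The deductible is already satisfied, so the full bill goes to coinsurance.
20% of $28,116 = $5,623.20 falls to the owner.
That would bring total out-of-pocket to $7,104.20, past the $5,100 cap. The owner is capped at $5,100 − $1,481 = $3,619 on this claim.

$3,619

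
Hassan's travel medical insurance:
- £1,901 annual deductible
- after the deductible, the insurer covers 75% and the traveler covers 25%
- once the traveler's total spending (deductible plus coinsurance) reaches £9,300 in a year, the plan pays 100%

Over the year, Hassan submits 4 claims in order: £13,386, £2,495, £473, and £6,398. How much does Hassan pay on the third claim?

Bill 1, £13,386: £1,901 to deductible, leaving £11,485; coinsurance £11,485 × 25% = £2,871.25. Traveler owes £4,772.25 (running OOP £4,772.25).
Bill 2, £2,495: 25% coinsurance on £2,495 = £623.75. Traveler owes £623.75 (running OOP £5,396).
Bill 3, £473: deductible already satisfied, so traveler's share is 25% × £473 = £118.25. Traveler pays £118.25; OOP now £5,514.25.

£118.25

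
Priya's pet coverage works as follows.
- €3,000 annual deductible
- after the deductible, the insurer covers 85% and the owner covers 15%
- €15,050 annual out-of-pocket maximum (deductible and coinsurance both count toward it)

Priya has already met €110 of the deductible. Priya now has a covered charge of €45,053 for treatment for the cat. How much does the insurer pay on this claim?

€35,838.55

Remaining deductible: €3,000 − €110 = €2,890.
After the €2,890 deductible portion, €45,053 − €2,890 = €42,163 is subject to coinsurance.
Owner's 15% share of €42,163 is €6,324.45.
So the owner owes €2,890 + €6,324.45 = €9,214.45 before any cap.
Year-to-date out-of-pocket becomes €110 + €9,214.45 = €9,324.45, still under the €15,050 maximum, so no cap applies.
The plan picks up €45,053 − €9,214.45 = €35,838.55.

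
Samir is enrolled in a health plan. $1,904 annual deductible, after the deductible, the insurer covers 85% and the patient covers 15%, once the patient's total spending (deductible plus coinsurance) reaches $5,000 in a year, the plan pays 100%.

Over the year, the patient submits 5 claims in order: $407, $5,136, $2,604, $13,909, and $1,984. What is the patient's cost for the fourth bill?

Bill 1, $407: entire amount goes to the deductible. Patient owes $407 (running OOP $407).
Bill 2, $5,136: $1,497 to deductible, leaving $3,639; coinsurance $3,639 × 15% = $545.85. Patient owes $2,042.85 (running OOP $2,449.85).
Bill 3, $2,604: deductible met; 15% of $2,604 = $390.60. Cost to patient: $390.60. OOP to date $2,840.45.
Bill 4, $13,909: deductible already satisfied, so patient's share is 15% × $13,909 = $2,086.35. Patient owes $2,086.35 (running OOP $4,926.80).

$2,086.35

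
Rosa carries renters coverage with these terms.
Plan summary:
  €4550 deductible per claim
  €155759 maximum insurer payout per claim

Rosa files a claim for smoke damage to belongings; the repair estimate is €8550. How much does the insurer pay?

€4000

After the deductible, €8550 − €4550 = €4000 remains.
€4000 is within the €155759 limit, so the insurer pays €4000.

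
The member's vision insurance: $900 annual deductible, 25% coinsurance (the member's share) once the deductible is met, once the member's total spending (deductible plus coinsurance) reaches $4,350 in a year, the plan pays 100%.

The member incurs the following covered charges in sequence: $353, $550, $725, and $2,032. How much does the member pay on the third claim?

$181.25

#1 ($353): fully absorbed by the deductible. Cost to member: $353. OOP to date $353.
#2 ($550): $547 finishes the deductible; $3 goes to coinsurance; member's 25% is $0.75. Cost to member: $547.75. OOP to date $900.75.
#3 ($725): deductible already satisfied, so member's share is 25% × $725 = $181.25. Member owes $181.25 (running OOP $1,082).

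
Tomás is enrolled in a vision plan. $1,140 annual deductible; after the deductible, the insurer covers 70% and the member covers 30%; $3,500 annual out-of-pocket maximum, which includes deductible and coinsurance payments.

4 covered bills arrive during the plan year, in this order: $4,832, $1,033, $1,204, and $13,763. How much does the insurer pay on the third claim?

$842.80

Claim 1 — $4,832: $1,140 to deductible, leaving $3,692; member's 30% is $1,107.60. Member owes $2,247.60 (running OOP $2,247.60). Plan pays $4,832 − $2,247.60 = $2,584.40.
Claim 2 — $1,033: 30% coinsurance on $1,033 = $309.90. Member owes $309.90 (running OOP $2,557.50). Insurer: $1,033 − $309.90 = $723.10.
Claim 3 — $1,204: 30% coinsurance on $1,204 = $361.20. Member pays $361.20; OOP now $2,918.70. Plan pays $1,204 − $361.20 = $842.80.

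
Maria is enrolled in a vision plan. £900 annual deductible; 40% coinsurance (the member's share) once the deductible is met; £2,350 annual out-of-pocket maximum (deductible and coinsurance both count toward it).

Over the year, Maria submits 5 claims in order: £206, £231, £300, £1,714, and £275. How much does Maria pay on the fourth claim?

Claim 1 (£206): fully absorbed by the deductible. Member pays £206; OOP now £206.
Claim 2 (£231): fully absorbed by the deductible. Member owes £231 (running OOP £437).
Claim 3 (£300): entire amount goes to the deductible. Member pays £300; OOP now £737.
Claim 4 (£1,714): deductible takes £163, £1,551 remains; 40% of £1,551 = £620.40. Member owes £783.40 (running OOP £1,520.40).

£783.40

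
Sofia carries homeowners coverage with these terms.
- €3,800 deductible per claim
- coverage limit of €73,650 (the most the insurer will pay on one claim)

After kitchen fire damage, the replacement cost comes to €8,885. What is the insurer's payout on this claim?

€5,085

After the deductible, €8,885 − €3,800 = €5,085 remains.
€5,085 is within the €73,650 limit, so the insurer pays €5,085.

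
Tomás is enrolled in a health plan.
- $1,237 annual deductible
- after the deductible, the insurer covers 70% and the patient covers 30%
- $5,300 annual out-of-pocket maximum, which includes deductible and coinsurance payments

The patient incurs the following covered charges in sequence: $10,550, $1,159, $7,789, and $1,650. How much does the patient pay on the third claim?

$921.40

Bill 1, $10,550: $1,237 to deductible, leaving $9,313; 30% of $9,313 = $2,793.90. Patient owes $4,030.90 (running OOP $4,030.90).
Bill 2, $1,159: 30% coinsurance on $1,159 = $347.70. Patient pays $347.70; OOP now $4,378.60.
Bill 3, $7,789: deductible met; 30% of $7,789 = $2,336.70. Adding that to $4,378.60 gives $6,715.30, past the $5,300 cap; patient pays only $5,300 − $4,378.60 = $921.40.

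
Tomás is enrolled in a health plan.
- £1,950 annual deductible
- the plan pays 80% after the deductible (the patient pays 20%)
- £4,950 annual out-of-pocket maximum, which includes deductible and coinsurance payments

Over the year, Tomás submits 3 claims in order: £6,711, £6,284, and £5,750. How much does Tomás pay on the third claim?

#1 (£6,711): deductible takes £1,950, £4,761 remains; coinsurance £4,761 × 20% = £952.20. Cost to patient: £2,902.20. OOP to date £2,902.20.
#2 (£6,284): deductible already satisfied, so patient's share is 20% × £6,284 = £1,256.80. Patient owes £1,256.80 (running OOP £4,159).
#3 (£5,750): deductible already satisfied, so patient's share is 20% × £5,750 = £1,150. OOP would hit £5,309 > £4,950, so the cap limits the patient to £4,950 − £4,159 = £791.

£791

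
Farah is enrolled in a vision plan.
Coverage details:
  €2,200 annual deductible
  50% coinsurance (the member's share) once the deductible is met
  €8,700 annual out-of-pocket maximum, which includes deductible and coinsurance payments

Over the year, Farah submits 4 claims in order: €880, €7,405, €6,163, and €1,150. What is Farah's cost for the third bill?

Claim 1 — €880: all of it applies to the deductible. Member pays €880; OOP now €880.
Claim 2 — €7,405: €1,320 to deductible, leaving €6,085; 50% of €6,085 = €3,042.50. Member owes €4,362.50 (running OOP €5,242.50).
Claim 3 — €6,163: deductible already satisfied, so member's share is 50% × €6,163 = €3,081.50. Member owes €3,081.50 (running OOP €8,324).

€3,081.50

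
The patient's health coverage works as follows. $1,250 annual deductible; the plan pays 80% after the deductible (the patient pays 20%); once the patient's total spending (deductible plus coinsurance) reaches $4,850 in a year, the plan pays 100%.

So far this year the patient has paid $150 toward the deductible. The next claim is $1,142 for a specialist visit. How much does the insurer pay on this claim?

$33.60

Remaining deductible: $1,250 − $150 = $1,100.
That leaves $1,142 − $1,100 = $42 for coinsurance.
Coinsurance: $42 × 20% = $8.40.
That puts the patient's cost at $1,100 + $8.40 = $1,108.40 before any cap.
Cumulative spending $150 + $1,108.40 = $1,258.40 stays under the $4,850 maximum.
The plan picks up $1,142 − $1,108.40 = $33.60.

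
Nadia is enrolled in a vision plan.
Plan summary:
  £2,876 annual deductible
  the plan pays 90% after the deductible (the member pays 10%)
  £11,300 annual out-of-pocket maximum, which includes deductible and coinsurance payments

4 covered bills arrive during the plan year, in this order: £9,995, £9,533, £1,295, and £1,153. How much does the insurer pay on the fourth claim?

Bill 1, £9,995: deductible takes £2,876, £7,119 remains; coinsurance £7,119 × 10% = £711.90. Cost to member: £3,587.90. OOP to date £3,587.90. Insurer: £9,995 − £3,587.90 = £6,407.10.
Bill 2, £9,533: 10% coinsurance on £9,533 = £953.30. Member owes £953.30 (running OOP £4,541.20). Plan pays £9,533 − £953.30 = £8,579.70.
Bill 3, £1,295: deductible met; 10% of £1,295 = £129.50. Member pays £129.50; OOP now £4,670.70. Insurer: £1,295 − £129.50 = £1,165.50.
Bill 4, £1,153: deductible met; 10% of £1,153 = £115.30. Cost to member: £115.30. OOP to date £4,786. Insurer: £1,153 − £115.30 = £1,037.70.

£1,037.70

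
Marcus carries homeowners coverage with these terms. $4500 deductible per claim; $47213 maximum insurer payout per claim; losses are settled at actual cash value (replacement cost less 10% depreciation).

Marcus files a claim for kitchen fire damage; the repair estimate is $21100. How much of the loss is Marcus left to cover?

$6610

Depreciate 10%: the covered value is $21100 × 0.9 = $18990.
Subtract the deductible: $18990 − $4500 = $14490.
That's under the $47213 cap, so the insurer reimburses the full $14490.
Homeowner's share is the uncovered remainder: $21100 − $14490 = $6610.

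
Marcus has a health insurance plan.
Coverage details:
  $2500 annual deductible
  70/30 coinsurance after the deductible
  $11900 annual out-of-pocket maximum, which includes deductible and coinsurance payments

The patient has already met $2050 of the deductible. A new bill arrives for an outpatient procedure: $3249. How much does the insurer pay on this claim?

$2050 of the $2500 deductible is already met, leaving $450.
That leaves $3249 − $450 = $2799 for coinsurance.
Coinsurance: $2799 × 30% = $839.70.
Patient responsibility before any cap: $450 + $839.70 = $1289.70.
Total out-of-pocket so far would be $2050 + $1289.70 = $3339.70, below the $11900 cap — no reduction.
Insurer pays the balance: $3249 − $1289.70 = $1959.30.

$1959.30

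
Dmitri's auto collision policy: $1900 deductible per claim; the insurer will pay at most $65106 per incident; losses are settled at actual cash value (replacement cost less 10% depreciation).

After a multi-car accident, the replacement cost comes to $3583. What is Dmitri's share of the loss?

Actual cash value after 10% depreciation: $3583 × 90% = $3224.70.
After the deductible, $3224.70 − $1900 = $1324.70 remains.
That's under the $65106 cap, so the insurer reimburses the full $1324.70.
Out of pocket: $3583 − $1324.70 = $2258.30.

$2258.30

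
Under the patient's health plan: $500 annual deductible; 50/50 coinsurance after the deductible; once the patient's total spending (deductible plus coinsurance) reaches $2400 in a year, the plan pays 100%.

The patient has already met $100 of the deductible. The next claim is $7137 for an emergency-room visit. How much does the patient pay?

$2300

Deductible still to meet: $500 − $100 = $400.
After the $400 deductible portion, $7137 − $400 = $6737 is subject to coinsurance.
Coinsurance: $6737 × 50% = $3368.50.
So the patient owes $400 + $3368.50 = $3768.50 before any cap.
Adding $3768.50 to the $100 already spent would give $3868.50, which exceeds the $2400 cap; the patient pays just $2400 − $100 = $2300.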